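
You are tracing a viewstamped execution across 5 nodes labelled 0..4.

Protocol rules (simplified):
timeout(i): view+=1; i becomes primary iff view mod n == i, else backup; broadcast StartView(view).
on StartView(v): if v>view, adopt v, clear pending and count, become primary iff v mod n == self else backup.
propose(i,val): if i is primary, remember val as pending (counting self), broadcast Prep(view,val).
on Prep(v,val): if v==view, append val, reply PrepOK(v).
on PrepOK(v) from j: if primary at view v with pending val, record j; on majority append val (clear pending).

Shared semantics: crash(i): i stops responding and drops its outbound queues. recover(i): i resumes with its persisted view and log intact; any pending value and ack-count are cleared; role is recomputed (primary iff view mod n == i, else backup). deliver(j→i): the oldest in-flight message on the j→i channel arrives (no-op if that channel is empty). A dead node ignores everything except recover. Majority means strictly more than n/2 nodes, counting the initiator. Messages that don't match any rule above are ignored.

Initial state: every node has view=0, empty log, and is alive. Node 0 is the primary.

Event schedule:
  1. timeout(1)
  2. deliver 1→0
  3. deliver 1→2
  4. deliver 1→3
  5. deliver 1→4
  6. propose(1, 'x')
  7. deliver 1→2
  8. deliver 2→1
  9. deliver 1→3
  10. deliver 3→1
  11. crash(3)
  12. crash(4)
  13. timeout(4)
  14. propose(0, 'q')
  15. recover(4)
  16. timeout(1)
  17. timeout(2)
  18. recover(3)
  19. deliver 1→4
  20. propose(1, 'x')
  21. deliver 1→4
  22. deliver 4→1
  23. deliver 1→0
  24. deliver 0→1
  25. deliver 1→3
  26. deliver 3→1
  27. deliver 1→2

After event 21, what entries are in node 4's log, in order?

e1 timeout(1): 1[prim,v=1,-]
e2 deliver 1→0: 0[back,v=1,-]
e3 deliver 1→2: 2[back,v=1,-]
e4 deliver 1→3: 3[back,v=1,-]
e5 deliver 1→4: 4[back,v=1,-]
e6 propose(1,'x'): ·
e7 deliver 1→2: 2[back,v=1,x]
e8 deliver 2→1: ·
e9 deliver 1→3: 3[back,v=1,x]
e10 deliver 3→1: 1[prim,v=1,x]
e11 crash(3): 3[✗back,v=1,x]
e12 crash(4): 4[✗back,v=1,-]
e13 timeout(4): ·
e14 propose(0,'q'): ·
e15 recover(4): 4[back,v=1,-]
e16 timeout(1): 1[back,v=2,x]
e17 timeout(2): 2[prim,v=2,x]
e18 recover(3): 3[back,v=1,x]
e19 deliver 1→4: 4[back,v=1,x]
e20 propose(1,'x'): ·
e21 deliver 1→4: 4[back,v=2,x]

x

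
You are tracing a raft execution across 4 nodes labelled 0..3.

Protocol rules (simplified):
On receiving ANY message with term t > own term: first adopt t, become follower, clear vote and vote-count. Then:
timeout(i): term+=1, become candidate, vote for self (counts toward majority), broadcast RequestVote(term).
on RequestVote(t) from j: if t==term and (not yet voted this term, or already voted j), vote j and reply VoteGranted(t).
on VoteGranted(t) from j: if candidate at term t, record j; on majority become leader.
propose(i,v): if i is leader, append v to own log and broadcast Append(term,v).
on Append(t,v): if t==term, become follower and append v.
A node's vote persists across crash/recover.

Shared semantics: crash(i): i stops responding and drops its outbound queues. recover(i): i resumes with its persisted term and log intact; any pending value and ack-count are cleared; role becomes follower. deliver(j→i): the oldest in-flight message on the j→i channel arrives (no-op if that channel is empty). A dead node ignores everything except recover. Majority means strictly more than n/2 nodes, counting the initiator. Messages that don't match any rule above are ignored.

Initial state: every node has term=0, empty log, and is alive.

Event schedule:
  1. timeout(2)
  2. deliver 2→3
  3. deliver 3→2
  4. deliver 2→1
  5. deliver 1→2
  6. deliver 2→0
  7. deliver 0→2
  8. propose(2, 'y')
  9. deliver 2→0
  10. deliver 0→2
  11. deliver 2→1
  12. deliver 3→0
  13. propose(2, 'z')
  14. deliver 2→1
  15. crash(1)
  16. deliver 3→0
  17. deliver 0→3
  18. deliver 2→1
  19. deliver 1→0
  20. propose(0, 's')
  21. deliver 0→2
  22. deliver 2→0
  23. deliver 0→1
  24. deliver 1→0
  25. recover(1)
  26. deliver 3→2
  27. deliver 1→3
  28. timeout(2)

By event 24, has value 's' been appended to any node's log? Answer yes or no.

no

[1] timeout(2) → N2(cand t1 [-])
[2] deliver 2→3 → N3(foll t1 [-])
[3] deliver 3→2 → ∅
[4] deliver 2→1 → N1(foll t1 [-])
[5] deliver 1→2 → N2(lead t1 [-])
[6] deliver 2→0 → N0(foll t1 [-])
[7] deliver 0→2 → ∅
[8] propose(2,'y') → N2(lead t1 [y])
[9] deliver 2→0 → N0(foll t1 [y])
[10] deliver 0→2 → ∅
[11] deliver 2→1 → N1(foll t1 [y])
[12] deliver 3→0 → ∅
[13] propose(2,'z') → N2(lead t1 [y,z])
[14] deliver 2→1 → N1(foll t1 [y,z])
[15] crash(1) → N1(✗foll t1 [y,z])
[16] deliver 3→0 → ∅
[17] deliver 0→3 → ∅
[18] deliver 2→1 → ∅
[19] deliver 1→0 → ∅
[20] propose(0,'s') → ∅
[21] deliver 0→2 → ∅
[22] deliver 2→0 → N0(foll t1 [y,z])
[23] deliver 0→1 → ∅
[24] deliver 1→0 → ∅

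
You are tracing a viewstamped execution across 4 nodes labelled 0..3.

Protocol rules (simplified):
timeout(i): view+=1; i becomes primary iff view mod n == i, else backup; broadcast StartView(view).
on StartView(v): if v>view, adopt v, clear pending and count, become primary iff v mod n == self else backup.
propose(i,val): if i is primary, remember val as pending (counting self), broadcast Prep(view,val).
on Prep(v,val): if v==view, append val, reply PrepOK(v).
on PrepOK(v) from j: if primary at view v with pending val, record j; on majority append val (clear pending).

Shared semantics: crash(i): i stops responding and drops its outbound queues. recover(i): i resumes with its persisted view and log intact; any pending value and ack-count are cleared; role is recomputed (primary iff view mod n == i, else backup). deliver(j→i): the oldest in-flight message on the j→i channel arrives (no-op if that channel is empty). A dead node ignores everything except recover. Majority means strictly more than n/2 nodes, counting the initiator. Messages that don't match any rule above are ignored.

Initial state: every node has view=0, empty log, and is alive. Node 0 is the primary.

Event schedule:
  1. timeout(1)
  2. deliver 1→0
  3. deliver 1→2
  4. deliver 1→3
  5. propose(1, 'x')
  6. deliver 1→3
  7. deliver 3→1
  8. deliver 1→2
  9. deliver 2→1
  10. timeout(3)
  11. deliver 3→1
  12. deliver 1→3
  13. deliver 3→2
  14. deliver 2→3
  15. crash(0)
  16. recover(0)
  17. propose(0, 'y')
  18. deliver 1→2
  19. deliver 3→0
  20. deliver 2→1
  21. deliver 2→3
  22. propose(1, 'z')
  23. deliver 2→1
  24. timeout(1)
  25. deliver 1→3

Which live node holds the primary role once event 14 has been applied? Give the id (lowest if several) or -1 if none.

[1] timeout(1) → N1(prim v1 [-])
[2] deliver 1→0 → N0(back v1 [-])
[3] deliver 1→2 → N2(back v1 [-])
[4] deliver 1→3 → N3(back v1 [-])
[5] propose(1,'x') → ∅
[6] deliver 1→3 → N3(back v1 [x])
[7] deliver 3→1 → ∅
[8] deliver 1→2 → N2(back v1 [x])
[9] deliver 2→1 → N1(prim v1 [x])
[10] timeout(3) → N3(back v2 [x])
[11] deliver 3→1 → N1(back v2 [x])
[12] deliver 1→3 → ∅
[13] deliver 3→2 → N2(prim v2 [x])
[14] deliver 2→3 → ∅

2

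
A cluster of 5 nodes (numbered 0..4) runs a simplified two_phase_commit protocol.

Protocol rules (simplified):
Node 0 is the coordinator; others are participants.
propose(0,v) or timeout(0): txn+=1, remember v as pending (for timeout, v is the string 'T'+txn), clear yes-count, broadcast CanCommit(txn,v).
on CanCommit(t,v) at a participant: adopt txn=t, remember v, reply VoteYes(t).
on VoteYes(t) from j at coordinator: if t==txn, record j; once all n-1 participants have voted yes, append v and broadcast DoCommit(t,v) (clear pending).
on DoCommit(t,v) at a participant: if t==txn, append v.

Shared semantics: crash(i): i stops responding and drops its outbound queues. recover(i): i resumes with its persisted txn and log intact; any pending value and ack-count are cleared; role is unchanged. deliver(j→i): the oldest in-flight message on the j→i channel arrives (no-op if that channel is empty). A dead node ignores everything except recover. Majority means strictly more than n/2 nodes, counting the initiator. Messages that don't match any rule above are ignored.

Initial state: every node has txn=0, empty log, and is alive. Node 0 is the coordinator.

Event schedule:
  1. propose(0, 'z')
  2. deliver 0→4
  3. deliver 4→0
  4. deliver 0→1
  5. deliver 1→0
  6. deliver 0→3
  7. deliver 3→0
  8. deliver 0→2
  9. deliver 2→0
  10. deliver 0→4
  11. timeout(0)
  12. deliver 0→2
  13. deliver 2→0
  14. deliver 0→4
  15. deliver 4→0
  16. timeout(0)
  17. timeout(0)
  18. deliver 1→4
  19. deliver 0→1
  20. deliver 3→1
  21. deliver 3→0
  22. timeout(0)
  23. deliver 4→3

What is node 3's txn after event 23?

1

[1] propose(0,'z') → N0(coor t1 [-])
[2] deliver 0→4 → N4(part t1 [-])
[3] deliver 4→0 → ∅
[4] deliver 0→1 → N1(part t1 [-])
[5] deliver 1→0 → ∅
[6] deliver 0→3 → N3(part t1 [-])
[7] deliver 3→0 → ∅
[8] deliver 0→2 → N2(part t1 [-])
[9] deliver 2→0 → N0(coor t1 [z])
[10] deliver 0→4 → N4(part t1 [z])
[11] timeout(0) → N0(coor t2 [z])
[12] deliver 0→2 → N2(part t1 [z])
[13] deliver 2→0 → ∅
[14] deliver 0→4 → N4(part t2 [z])
[15] deliver 4→0 → ∅
[16] timeout(0) → N0(coor t3 [z])
[17] timeout(0) → N0(coor t4 [z])
[18] deliver 1→4 → ∅
[19] deliver 0→1 → N1(part t1 [z])
[20] deliver 3→1 → ∅
[21] deliver 3→0 → ∅
[22] timeout(0) → N0(coor t5 [z])
[23] deliver 4→3 → ∅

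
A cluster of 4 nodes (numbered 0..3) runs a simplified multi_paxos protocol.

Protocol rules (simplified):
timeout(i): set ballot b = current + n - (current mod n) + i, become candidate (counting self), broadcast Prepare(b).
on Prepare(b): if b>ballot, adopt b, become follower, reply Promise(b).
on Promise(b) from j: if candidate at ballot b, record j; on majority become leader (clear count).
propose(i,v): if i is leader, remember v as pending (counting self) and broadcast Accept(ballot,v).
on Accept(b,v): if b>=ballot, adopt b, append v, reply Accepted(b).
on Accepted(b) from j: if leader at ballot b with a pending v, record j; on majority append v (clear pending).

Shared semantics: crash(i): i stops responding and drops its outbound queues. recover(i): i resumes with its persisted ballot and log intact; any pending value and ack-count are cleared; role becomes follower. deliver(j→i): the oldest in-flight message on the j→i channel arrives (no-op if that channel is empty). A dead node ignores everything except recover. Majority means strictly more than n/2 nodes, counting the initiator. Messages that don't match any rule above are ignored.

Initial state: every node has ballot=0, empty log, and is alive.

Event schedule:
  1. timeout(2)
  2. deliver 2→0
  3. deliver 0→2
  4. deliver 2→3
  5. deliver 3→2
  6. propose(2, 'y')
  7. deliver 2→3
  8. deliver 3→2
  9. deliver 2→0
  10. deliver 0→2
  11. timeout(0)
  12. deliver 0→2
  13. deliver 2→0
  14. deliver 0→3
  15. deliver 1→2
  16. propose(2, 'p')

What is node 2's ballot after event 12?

[1] timeout(2) → N2(cand b6 [-])
[2] deliver 2→0 → N0(foll b6 [-])
[3] deliver 0→2 → ∅
[4] deliver 2→3 → N3(foll b6 [-])
[5] deliver 3→2 → N2(lead b6 [-])
[6] propose(2,'y') → ∅
[7] deliver 2→3 → N3(foll b6 [y])
[8] deliver 3→2 → ∅
[9] deliver 2→0 → N0(foll b6 [y])
[10] deliver 0→2 → N2(lead b6 [y])
[11] timeout(0) → N0(cand b8 [y])
[12] deliver 0→2 → N2(foll b8 [y])

8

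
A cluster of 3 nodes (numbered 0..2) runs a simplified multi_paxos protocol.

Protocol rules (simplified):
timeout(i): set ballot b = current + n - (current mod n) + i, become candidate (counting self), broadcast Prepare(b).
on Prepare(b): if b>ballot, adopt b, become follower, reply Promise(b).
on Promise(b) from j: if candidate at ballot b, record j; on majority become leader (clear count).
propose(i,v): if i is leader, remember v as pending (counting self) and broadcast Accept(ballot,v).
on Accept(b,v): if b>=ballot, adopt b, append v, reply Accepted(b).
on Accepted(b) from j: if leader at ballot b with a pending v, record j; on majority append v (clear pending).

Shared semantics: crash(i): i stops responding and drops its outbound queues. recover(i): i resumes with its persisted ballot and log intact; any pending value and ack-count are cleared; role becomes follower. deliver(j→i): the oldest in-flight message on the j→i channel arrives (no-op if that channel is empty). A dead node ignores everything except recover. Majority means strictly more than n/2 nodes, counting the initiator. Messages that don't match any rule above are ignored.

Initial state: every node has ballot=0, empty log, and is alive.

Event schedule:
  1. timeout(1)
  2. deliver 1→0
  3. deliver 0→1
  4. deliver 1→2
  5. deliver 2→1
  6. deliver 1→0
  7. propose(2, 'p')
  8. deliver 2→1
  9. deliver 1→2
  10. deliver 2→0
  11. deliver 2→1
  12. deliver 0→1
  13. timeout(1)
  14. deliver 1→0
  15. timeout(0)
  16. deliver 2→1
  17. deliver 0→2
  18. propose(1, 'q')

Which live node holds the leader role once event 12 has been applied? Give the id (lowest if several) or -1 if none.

1

[1] timeout(1) → N1(cand b4 [-])
[2] deliver 1→0 → N0(foll b4 [-])
[3] deliver 0→1 → N1(lead b4 [-])
[4] deliver 1→2 → N2(foll b4 [-])
[5] deliver 2→1 → ∅
[6] deliver 1→0 → ∅
[7] propose(2,'p') → ∅
[8] deliver 2→1 → ∅
[9] deliver 1→2 → ∅
[10] deliver 2→0 → ∅
[11] deliver 2→1 → ∅
[12] deliver 0→1 → ∅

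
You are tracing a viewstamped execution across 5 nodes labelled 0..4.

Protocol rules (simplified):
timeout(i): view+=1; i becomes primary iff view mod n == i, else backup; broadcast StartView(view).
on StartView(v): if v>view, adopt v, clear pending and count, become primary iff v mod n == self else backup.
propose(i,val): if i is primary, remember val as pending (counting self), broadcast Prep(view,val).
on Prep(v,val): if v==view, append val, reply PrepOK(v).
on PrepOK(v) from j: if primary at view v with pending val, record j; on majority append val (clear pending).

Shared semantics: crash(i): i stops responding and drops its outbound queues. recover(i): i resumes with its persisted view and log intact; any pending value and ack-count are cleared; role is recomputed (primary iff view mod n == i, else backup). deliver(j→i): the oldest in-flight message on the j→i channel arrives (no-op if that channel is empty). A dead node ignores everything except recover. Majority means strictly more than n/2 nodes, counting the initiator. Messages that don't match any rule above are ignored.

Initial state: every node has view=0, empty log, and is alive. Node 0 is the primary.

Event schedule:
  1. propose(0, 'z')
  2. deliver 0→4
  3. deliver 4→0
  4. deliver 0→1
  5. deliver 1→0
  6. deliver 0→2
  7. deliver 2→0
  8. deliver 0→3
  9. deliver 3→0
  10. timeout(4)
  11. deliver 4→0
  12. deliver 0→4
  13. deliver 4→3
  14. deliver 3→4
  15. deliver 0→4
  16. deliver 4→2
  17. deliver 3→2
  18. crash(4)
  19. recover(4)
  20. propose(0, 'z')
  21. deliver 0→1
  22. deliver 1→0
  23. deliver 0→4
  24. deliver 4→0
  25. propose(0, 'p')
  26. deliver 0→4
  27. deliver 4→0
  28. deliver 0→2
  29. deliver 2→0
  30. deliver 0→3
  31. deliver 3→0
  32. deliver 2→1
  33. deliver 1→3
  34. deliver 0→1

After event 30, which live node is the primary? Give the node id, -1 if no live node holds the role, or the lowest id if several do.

-1

[1] propose(0,'z') → ∅
[2] deliver 0→4 → N4(back v0 [z])
[3] deliver 4→0 → ∅
[4] deliver 0→1 → N1(back v0 [z])
[5] deliver 1→0 → N0(prim v0 [z])
[6] deliver 0→2 → N2(back v0 [z])
[7] deliver 2→0 → ∅
[8] deliver 0→3 → N3(back v0 [z])
[9] deliver 3→0 → ∅
[10] timeout(4) → N4(back v1 [z])
[11] deliver 4→0 → N0(back v1 [z])
[12] deliver 0→4 → ∅
[13] deliver 4→3 → N3(back v1 [z])
[14] deliver 3→4 → ∅
[15] deliver 0→4 → ∅
[16] deliver 4→2 → N2(back v1 [z])
[17] deliver 3→2 → ∅
[18] crash(4) → N4(✗back v1 [z])
[19] recover(4) → N4(back v1 [z])
[20] propose(0,'z') → ∅
[21] deliver 0→1 → ∅
[22] deliver 1→0 → ∅
[23] deliver 0→4 → ∅
[24] deliver 4→0 → ∅
[25] propose(0,'p') → ∅
[26] deliver 0→4 → ∅
[27] deliver 4→0 → ∅
[28] deliver 0→2 → ∅
[29] deliver 2→0 → ∅
[30] deliver 0→3 → ∅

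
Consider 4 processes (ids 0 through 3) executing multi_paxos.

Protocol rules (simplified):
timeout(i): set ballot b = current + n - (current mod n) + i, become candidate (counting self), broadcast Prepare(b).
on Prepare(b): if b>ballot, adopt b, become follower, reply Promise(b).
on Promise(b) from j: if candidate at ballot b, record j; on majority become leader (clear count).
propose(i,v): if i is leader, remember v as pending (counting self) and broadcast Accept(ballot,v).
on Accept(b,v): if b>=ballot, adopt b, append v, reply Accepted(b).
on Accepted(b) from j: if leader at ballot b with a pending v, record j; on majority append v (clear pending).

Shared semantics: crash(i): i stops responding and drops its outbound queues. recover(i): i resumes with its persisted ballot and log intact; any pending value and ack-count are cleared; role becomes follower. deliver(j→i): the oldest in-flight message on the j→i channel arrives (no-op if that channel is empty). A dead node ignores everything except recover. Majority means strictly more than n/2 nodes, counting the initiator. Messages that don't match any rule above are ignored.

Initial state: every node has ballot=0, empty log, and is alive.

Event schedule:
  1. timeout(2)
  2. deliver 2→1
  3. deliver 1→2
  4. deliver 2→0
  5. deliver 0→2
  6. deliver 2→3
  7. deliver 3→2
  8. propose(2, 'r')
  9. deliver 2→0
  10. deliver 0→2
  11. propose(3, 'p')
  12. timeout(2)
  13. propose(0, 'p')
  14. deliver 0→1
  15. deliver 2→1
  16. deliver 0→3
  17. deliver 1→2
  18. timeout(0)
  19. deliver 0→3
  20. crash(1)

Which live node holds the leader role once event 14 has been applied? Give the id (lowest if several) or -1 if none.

e1 timeout(2): 2[cand,b=6,-]
e2 deliver 2→1: 1[foll,b=6,-]
e3 deliver 1→2: ·
e4 deliver 2→0: 0[foll,b=6,-]
e5 deliver 0→2: 2[lead,b=6,-]
e6 deliver 2→3: 3[foll,b=6,-]
e7 deliver 3→2: ·
e8 propose(2,'r'): ·
e9 deliver 2→0: 0[foll,b=6,r]
e10 deliver 0→2: ·
e11 propose(3,'p'): ·
e12 timeout(2): 2[cand,b=10,-]
e13 propose(0,'p'): ·
e14 deliver 0→1: ·

-1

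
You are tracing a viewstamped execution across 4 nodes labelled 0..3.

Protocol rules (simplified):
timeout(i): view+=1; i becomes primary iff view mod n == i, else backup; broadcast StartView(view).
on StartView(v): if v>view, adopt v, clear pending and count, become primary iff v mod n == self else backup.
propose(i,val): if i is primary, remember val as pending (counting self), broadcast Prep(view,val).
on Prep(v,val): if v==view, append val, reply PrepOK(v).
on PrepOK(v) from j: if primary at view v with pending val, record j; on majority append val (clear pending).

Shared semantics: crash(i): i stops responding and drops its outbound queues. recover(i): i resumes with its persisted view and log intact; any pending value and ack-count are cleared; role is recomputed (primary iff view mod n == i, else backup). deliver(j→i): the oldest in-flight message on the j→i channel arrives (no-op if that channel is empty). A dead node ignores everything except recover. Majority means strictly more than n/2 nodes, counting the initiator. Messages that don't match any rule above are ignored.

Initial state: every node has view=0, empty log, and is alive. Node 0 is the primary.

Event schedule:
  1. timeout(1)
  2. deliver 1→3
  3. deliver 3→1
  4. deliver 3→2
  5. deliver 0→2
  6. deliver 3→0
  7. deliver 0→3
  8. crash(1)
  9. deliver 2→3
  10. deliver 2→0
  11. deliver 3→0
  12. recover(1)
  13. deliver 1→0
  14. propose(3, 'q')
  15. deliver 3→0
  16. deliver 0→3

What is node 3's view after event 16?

e1 timeout(1): 1[prim,v=1,-]
e2 deliver 1→3: 3[back,v=1,-]
e3 deliver 3→1: ·
e4 deliver 3→2: ·
e5 deliver 0→2: ·
e6 deliver 3→0: ·
e7 deliver 0→3: ·
e8 crash(1): 1[✗prim,v=1,-]
e9 deliver 2→3: ·
e10 deliver 2→0: ·
e11 deliver 3→0: ·
e12 recover(1): 1[prim,v=1,-]
e13 deliver 1→0: ·
e14 propose(3,'q'): ·
e15 deliver 3→0: ·
e16 deliver 0→3: ·

1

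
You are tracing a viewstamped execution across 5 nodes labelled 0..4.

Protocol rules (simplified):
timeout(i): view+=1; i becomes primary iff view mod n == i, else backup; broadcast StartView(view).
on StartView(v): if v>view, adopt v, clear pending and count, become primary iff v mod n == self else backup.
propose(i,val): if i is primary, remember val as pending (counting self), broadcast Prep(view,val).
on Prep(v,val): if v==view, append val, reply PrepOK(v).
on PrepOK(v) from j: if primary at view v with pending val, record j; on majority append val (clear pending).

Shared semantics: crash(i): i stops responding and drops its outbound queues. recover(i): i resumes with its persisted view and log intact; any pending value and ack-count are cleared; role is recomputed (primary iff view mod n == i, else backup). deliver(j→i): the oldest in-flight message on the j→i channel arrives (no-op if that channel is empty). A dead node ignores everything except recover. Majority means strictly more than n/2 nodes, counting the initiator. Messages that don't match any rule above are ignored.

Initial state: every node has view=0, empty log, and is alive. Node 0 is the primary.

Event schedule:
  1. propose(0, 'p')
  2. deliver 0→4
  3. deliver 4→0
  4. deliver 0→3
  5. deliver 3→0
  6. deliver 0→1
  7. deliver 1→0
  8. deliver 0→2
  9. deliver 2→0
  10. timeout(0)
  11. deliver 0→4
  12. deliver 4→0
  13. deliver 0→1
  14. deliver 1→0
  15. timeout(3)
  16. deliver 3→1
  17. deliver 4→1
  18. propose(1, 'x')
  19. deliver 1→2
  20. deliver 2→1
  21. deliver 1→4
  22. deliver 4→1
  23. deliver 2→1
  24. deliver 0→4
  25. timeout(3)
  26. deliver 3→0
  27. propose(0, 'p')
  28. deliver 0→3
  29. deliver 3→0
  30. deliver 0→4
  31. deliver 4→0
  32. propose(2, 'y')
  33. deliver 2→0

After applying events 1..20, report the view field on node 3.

1

1. propose(0,'p'):  nop
2. deliver 0→4:  <4:back v0 p>
3. deliver 4→0:  nop
4. deliver 0→3:  <3:back v0 p>
5. deliver 3→0:  <0:prim v0 p>
6. deliver 0→1:  <1:back v0 p>
7. deliver 1→0:  nop
8. deliver 0→2:  <2:back v0 p>
9. deliver 2→0:  nop
10. timeout(0):  <0:back v1 p>
11. deliver 0→4:  <4:back v1 p>
12. deliver 4→0:  nop
13. deliver 0→1:  <1:prim v1 p>
14. deliver 1→0:  nop
15. timeout(3):  <3:back v1 p>
16. deliver 3→1:  nop
17. deliver 4→1:  nop
18. propose(1,'x'):  nop
19. deliver 1→2:  nop
20. deliver 2→1:  nop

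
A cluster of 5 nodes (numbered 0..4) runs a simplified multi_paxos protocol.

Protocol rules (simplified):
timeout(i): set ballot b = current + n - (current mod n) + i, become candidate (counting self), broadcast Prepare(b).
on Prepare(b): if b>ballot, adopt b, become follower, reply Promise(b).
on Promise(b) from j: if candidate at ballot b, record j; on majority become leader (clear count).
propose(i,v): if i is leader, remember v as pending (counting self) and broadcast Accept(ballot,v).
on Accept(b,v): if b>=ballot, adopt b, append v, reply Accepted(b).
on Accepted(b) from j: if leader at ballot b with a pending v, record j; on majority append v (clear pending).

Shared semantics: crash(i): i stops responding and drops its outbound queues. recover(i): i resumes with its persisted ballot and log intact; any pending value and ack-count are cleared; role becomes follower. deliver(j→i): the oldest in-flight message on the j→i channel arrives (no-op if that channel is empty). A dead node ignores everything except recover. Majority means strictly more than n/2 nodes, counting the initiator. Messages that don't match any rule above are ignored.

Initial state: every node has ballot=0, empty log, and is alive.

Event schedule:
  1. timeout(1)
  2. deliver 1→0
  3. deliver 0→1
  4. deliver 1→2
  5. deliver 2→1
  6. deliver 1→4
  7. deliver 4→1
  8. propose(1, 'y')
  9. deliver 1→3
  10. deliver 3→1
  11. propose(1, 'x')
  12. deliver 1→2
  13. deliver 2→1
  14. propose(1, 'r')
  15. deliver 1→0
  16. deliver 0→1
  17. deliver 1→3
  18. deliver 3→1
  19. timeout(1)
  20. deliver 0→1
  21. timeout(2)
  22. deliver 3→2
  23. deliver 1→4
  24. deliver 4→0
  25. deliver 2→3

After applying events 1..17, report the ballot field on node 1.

[1] timeout(1) → N1(cand b6 [-])
[2] deliver 1→0 → N0(foll b6 [-])
[3] deliver 0→1 → ∅
[4] deliver 1→2 → N2(foll b6 [-])
[5] deliver 2→1 → N1(lead b6 [-])
[6] deliver 1→4 → N4(foll b6 [-])
[7] deliver 4→1 → ∅
[8] propose(1,'y') → ∅
[9] deliver 1→3 → N3(foll b6 [-])
[10] deliver 3→1 → ∅
[11] propose(1,'x') → ∅
[12] deliver 1→2 → N2(foll b6 [y])
[13] deliver 2→1 → ∅
[14] propose(1,'r') → ∅
[15] deliver 1→0 → N0(foll b6 [y])
[16] deliver 0→1 → ∅
[17] deliver 1→3 → N3(foll b6 [y])

6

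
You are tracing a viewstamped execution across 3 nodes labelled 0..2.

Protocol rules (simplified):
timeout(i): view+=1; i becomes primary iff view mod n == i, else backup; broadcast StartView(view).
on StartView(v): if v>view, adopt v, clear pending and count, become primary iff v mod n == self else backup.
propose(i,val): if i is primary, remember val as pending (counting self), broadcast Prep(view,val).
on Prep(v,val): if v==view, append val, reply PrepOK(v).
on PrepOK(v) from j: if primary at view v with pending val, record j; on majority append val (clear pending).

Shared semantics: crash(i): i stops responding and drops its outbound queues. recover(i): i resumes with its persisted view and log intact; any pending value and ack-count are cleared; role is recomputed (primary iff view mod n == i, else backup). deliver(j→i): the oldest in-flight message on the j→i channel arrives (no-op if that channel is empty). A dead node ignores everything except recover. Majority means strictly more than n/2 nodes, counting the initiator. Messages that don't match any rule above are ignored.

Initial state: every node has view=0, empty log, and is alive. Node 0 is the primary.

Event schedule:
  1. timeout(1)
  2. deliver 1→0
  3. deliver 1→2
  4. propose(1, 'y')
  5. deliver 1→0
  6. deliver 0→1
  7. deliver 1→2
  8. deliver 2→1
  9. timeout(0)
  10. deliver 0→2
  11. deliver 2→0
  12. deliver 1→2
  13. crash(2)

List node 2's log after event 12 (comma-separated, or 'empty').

e1 timeout(1): 1[prim,v=1,-]
e2 deliver 1→0: 0[back,v=1,-]
e3 deliver 1→2: 2[back,v=1,-]
e4 propose(1,'y'): ·
e5 deliver 1→0: 0[back,v=1,y]
e6 deliver 0→1: 1[prim,v=1,y]
e7 deliver 1→2: 2[back,v=1,y]
e8 deliver 2→1: ·
e9 timeout(0): 0[back,v=2,y]
e10 deliver 0→2: 2[prim,v=2,y]
e11 deliver 2→0: ·
e12 deliver 1→2: ·

y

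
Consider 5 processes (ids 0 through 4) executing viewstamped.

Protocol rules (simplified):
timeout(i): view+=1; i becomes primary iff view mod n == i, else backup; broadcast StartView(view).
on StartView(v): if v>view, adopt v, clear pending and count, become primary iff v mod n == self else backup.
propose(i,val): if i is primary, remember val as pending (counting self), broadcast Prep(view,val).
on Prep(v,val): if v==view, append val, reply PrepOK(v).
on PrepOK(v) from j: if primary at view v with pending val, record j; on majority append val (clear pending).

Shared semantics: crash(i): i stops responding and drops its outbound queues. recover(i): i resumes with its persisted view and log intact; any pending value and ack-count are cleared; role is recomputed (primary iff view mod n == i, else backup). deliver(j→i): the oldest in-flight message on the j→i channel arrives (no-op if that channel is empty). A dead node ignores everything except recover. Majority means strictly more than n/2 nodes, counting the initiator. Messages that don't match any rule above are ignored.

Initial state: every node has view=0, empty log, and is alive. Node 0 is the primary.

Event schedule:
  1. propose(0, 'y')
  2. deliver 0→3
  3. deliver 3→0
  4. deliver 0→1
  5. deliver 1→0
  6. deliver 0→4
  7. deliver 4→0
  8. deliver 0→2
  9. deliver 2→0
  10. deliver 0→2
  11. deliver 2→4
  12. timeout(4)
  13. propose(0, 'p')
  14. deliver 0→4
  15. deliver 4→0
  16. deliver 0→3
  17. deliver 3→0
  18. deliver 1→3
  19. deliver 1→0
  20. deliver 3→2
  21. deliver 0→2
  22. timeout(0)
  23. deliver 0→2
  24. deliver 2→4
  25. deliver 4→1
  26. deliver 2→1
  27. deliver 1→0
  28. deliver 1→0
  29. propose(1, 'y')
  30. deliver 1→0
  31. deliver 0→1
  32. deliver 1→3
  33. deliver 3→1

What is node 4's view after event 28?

1

after 1 — propose(0,'y'): ·
after 2 — deliver 0→3: n3:back/v0/[y]
after 3 — deliver 3→0: ·
after 4 — deliver 0→1: n1:back/v0/[y]
after 5 — deliver 1→0: n0:prim/v0/[y]
after 6 — deliver 0→4: n4:back/v0/[y]
after 7 — deliver 4→0: ·
after 8 — deliver 0→2: n2:back/v0/[y]
after 9 — deliver 2→0: ·
after 10 — deliver 0→2: ·
after 11 — deliver 2→4: ·
after 12 — timeout(4): n4:back/v1/[y]
after 13 — propose(0,'p'): ·
after 14 — deliver 0→4: ·
after 15 — deliver 4→0: n0:back/v1/[y]
after 16 — deliver 0→3: n3:back/v0/[y,p]
after 17 — deliver 3→0: ·
after 18 — deliver 1→3: ·
after 19 — deliver 1→0: ·
after 20 — deliver 3→2: ·
after 21 — deliver 0→2: n2:back/v0/[y,p]
after 22 — timeout(0): n0:back/v2/[y]
after 23 — deliver 0→2: n2:prim/v2/[y,p]
after 24 — deliver 2→4: ·
after 25 — deliver 4→1: n1:prim/v1/[y]
after 26 — deliver 2→1: ·
after 27 — deliver 1→0: ·
after 28 — deliver 1→0: ·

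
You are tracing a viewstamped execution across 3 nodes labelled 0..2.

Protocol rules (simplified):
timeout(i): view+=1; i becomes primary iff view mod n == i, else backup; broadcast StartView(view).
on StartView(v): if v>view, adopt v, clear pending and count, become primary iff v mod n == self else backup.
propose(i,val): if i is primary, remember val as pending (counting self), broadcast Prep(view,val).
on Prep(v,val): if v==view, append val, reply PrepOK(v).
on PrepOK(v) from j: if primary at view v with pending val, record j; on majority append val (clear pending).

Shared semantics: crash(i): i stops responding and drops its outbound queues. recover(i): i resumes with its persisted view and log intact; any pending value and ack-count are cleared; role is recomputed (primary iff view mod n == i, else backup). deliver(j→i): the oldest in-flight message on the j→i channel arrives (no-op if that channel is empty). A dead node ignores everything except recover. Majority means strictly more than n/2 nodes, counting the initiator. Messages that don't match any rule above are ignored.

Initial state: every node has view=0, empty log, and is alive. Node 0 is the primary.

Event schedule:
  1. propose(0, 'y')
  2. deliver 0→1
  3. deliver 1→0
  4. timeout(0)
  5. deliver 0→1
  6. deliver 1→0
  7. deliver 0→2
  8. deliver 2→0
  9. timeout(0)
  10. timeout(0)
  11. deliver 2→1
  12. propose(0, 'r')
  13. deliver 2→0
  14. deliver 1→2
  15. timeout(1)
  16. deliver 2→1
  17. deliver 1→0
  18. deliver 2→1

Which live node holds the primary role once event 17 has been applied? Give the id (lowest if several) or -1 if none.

[1] propose(0,'y') → ∅
[2] deliver 0→1 → N1(back v0 [y])
[3] deliver 1→0 → N0(prim v0 [y])
[4] timeout(0) → N0(back v1 [y])
[5] deliver 0→1 → N1(prim v1 [y])
[6] deliver 1→0 → ∅
[7] deliver 0→2 → N2(back v0 [y])
[8] deliver 2→0 → ∅
[9] timeout(0) → N0(back v2 [y])
[10] timeout(0) → N0(prim v3 [y])
[11] deliver 2→1 → ∅
[12] propose(0,'r') → ∅
[13] deliver 2→0 → ∅
[14] deliver 1→2 → ∅
[15] timeout(1) → N1(back v2 [y])
[16] deliver 2→1 → ∅
[17] deliver 1→0 → ∅

0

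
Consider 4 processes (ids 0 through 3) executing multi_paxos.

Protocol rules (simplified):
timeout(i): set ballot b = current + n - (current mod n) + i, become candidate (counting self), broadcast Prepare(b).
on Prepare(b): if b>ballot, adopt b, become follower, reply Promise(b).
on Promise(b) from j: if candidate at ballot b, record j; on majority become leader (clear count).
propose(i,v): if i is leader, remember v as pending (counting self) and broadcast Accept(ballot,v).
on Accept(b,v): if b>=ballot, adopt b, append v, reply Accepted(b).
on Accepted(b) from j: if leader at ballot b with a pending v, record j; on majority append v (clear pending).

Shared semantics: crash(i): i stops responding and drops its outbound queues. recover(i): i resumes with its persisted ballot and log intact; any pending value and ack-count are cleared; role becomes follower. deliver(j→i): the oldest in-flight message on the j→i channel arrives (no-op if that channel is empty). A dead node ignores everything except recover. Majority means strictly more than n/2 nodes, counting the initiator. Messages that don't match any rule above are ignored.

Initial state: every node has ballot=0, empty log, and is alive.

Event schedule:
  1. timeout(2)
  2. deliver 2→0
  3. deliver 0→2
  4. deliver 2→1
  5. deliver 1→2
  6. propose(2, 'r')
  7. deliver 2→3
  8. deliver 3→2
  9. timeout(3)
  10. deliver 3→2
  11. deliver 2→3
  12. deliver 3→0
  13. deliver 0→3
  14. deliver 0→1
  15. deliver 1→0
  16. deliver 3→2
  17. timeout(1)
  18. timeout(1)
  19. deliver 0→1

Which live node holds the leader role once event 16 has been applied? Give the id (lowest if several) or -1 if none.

-1

after 1 — timeout(2): n2:cand/b6/[-]
after 2 — deliver 2→0: n0:foll/b6/[-]
after 3 — deliver 0→2: ·
after 4 — deliver 2→1: n1:foll/b6/[-]
after 5 — deliver 1→2: n2:lead/b6/[-]
after 6 — propose(2,'r'): ·
after 7 — deliver 2→3: n3:foll/b6/[-]
after 8 — deliver 3→2: ·
after 9 — timeout(3): n3:cand/b11/[-]
after 10 — deliver 3→2: n2:foll/b11/[-]
after 11 — deliver 2→3: ·
after 12 — deliver 3→0: n0:foll/b11/[-]
after 13 — deliver 0→3: ·
after 14 — deliver 0→1: ·
after 15 — deliver 1→0: ·
after 16 — deliver 3→2: ·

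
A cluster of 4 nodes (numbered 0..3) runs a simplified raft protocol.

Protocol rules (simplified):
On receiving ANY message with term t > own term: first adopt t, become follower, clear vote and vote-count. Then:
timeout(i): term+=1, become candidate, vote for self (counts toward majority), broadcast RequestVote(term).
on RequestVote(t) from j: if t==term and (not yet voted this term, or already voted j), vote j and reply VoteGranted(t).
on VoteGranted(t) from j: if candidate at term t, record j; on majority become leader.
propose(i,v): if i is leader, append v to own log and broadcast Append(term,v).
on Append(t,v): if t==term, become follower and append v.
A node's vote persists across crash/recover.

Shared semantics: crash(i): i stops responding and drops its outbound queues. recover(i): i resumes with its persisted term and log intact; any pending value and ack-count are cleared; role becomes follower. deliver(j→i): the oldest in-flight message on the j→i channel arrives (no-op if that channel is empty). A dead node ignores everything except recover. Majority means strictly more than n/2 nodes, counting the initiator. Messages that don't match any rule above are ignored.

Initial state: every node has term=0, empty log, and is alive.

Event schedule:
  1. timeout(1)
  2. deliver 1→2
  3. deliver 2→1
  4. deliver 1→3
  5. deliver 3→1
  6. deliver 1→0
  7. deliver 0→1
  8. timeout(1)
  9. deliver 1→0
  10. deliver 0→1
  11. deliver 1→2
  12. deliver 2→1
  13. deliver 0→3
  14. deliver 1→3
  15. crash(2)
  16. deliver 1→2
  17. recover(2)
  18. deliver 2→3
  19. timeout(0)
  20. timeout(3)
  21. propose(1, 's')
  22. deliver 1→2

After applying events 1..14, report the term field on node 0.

2

step 1 timeout(1): 1={cand,t=1,log=-}
step 2 deliver 1→2: 2={foll,t=1,log=-}
step 3 deliver 2→1: —
step 4 deliver 1→3: 3={foll,t=1,log=-}
step 5 deliver 3→1: 1={lead,t=1,log=-}
step 6 deliver 1→0: 0={foll,t=1,log=-}
step 7 deliver 0→1: —
step 8 timeout(1): 1={cand,t=2,log=-}
step 9 deliver 1→0: 0={foll,t=2,log=-}
step 10 deliver 0→1: —
step 11 deliver 1→2: 2={foll,t=2,log=-}
step 12 deliver 2→1: 1={lead,t=2,log=-}
step 13 deliver 0→3: —
step 14 deliver 1→3: 3={foll,t=2,log=-}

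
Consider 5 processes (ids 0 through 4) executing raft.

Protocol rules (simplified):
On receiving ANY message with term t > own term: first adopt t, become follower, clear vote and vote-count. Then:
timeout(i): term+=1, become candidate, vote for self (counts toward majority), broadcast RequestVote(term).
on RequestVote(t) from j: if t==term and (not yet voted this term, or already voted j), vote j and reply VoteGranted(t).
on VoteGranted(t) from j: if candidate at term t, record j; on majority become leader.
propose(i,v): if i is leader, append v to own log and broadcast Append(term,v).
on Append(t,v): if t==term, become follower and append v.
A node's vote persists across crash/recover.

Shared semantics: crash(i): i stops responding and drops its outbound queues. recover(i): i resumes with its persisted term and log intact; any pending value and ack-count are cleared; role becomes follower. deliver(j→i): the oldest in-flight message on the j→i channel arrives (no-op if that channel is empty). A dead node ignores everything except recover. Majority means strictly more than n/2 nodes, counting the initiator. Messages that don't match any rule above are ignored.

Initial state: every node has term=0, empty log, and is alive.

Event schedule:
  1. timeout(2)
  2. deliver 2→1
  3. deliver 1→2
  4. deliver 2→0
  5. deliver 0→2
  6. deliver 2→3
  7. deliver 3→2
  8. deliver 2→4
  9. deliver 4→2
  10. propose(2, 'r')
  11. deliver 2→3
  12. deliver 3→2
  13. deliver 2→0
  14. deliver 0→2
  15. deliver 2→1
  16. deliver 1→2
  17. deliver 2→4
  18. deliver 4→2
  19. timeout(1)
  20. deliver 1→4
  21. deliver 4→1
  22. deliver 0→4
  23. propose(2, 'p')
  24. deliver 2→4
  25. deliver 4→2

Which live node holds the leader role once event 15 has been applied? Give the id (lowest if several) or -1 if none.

after 1 — timeout(2): n2:cand/t1/[-]
after 2 — deliver 2→1: n1:foll/t1/[-]
after 3 — deliver 1→2: ·
after 4 — deliver 2→0: n0:foll/t1/[-]
after 5 — deliver 0→2: n2:lead/t1/[-]
after 6 — deliver 2→3: n3:foll/t1/[-]
after 7 — deliver 3→2: ·
after 8 — deliver 2→4: n4:foll/t1/[-]
after 9 — deliver 4→2: ·
after 10 — propose(2,'r'): n2:lead/t1/[r]
after 11 — deliver 2→3: n3:foll/t1/[r]
after 12 — deliver 3→2: ·
after 13 — deliver 2→0: n0:foll/t1/[r]
after 14 — deliver 0→2: ·
after 15 — deliver 2→1: n1:foll/t1/[r]

2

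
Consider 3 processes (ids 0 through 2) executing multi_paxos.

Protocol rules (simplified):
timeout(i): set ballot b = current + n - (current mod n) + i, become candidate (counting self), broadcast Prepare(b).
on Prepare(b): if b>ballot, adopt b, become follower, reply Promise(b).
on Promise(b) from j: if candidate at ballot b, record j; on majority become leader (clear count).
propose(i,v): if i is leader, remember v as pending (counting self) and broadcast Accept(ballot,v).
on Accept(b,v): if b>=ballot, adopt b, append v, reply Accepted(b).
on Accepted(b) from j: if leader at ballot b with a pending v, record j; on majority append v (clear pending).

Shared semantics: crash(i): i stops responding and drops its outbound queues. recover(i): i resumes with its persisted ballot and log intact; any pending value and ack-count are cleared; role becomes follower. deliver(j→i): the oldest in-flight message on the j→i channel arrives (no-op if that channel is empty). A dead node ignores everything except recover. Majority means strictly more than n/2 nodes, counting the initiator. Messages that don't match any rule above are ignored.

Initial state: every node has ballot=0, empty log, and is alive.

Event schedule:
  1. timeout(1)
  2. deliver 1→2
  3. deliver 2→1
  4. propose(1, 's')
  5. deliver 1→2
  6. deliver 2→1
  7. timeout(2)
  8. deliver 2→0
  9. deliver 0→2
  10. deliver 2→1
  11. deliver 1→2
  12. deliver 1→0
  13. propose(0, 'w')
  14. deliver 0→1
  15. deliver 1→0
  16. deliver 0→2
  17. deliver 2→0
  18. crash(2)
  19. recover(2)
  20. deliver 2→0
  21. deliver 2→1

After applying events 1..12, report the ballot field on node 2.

[1] timeout(1) → N1(cand b4 [-])
[2] deliver 1→2 → N2(foll b4 [-])
[3] deliver 2→1 → N1(lead b4 [-])
[4] propose(1,'s') → ∅
[5] deliver 1→2 → N2(foll b4 [s])
[6] deliver 2→1 → N1(lead b4 [s])
[7] timeout(2) → N2(cand b8 [s])
[8] deliver 2→0 → N0(foll b8 [-])
[9] deliver 0→2 → N2(lead b8 [s])
[10] deliver 2→1 → N1(foll b8 [s])
[11] deliver 1→2 → ∅
[12] deliver 1→0 → ∅

8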